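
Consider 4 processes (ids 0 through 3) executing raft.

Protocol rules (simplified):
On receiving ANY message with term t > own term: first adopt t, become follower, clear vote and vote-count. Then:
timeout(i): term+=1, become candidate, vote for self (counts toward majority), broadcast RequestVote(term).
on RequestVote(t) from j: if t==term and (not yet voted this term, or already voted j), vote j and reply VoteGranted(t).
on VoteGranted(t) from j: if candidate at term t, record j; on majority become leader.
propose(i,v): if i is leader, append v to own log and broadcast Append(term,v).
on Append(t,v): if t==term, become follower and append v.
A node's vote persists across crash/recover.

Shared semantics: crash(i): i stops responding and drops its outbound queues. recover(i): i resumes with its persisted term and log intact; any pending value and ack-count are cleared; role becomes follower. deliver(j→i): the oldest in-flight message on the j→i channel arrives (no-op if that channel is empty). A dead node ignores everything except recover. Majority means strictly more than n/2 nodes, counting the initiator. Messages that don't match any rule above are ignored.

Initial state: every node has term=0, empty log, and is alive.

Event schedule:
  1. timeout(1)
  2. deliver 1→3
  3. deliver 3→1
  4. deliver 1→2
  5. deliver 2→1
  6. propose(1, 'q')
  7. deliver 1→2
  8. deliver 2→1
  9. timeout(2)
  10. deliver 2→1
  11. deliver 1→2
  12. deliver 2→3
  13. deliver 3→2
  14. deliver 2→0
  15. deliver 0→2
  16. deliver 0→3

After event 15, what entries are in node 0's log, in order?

empty

[1] timeout(1) → N1(cand t1 [-])
[2] deliver 1→3 → N3(foll t1 [-])
[3] deliver 3→1 → ∅
[4] deliver 1→2 → N2(foll t1 [-])
[5] deliver 2→1 → N1(lead t1 [-])
[6] propose(1,'q') → N1(lead t1 [q])
[7] deliver 1→2 → N2(foll t1 [q])
[8] deliver 2→1 → ∅
[9] timeout(2) → N2(cand t2 [q])
[10] deliver 2→1 → N1(foll t2 [q])
[11] deliver 1→2 → ∅
[12] deliver 2→3 → N3(foll t2 [-])
[13] deliver 3→2 → N2(lead t2 [q])
[14] deliver 2→0 → N0(foll t2 [-])
[15] deliver 0→2 → ∅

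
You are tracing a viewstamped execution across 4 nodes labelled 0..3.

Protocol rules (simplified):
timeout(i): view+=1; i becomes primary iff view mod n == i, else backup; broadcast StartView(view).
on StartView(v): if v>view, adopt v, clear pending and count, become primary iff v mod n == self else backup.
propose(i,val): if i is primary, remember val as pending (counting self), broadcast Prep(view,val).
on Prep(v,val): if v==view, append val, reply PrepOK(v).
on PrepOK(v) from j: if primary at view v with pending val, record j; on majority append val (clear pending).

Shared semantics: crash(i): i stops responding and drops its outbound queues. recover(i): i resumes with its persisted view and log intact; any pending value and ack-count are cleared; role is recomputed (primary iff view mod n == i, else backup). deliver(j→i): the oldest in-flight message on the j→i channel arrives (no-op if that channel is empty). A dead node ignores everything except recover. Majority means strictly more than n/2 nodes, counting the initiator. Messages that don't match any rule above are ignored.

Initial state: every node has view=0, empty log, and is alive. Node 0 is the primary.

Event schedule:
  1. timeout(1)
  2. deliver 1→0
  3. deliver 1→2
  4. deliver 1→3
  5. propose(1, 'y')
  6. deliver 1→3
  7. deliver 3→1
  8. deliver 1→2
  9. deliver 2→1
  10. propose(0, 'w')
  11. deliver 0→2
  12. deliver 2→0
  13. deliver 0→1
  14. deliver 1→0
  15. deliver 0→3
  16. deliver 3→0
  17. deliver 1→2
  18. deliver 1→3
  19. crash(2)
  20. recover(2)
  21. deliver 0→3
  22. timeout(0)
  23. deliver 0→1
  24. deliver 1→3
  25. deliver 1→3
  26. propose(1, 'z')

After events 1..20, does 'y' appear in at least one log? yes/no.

yes

[1] timeout(1) → N1(prim v1 [-])
[2] deliver 1→0 → N0(back v1 [-])
[3] deliver 1→2 → N2(back v1 [-])
[4] deliver 1→3 → N3(back v1 [-])
[5] propose(1,'y') → ∅
[6] deliver 1→3 → N3(back v1 [y])
[7] deliver 3→1 → ∅
[8] deliver 1→2 → N2(back v1 [y])
[9] deliver 2→1 → N1(prim v1 [y])
[10] propose(0,'w') → ∅
[11] deliver 0→2 → ∅
[12] deliver 2→0 → ∅
[13] deliver 0→1 → ∅
[14] deliver 1→0 → N0(back v1 [y])
[15] deliver 0→3 → ∅
[16] deliver 3→0 → ∅
[17] deliver 1→2 → ∅
[18] deliver 1→3 → ∅
[19] crash(2) → N2(✗back v1 [y])
[20] recover(2) → N2(back v1 [y])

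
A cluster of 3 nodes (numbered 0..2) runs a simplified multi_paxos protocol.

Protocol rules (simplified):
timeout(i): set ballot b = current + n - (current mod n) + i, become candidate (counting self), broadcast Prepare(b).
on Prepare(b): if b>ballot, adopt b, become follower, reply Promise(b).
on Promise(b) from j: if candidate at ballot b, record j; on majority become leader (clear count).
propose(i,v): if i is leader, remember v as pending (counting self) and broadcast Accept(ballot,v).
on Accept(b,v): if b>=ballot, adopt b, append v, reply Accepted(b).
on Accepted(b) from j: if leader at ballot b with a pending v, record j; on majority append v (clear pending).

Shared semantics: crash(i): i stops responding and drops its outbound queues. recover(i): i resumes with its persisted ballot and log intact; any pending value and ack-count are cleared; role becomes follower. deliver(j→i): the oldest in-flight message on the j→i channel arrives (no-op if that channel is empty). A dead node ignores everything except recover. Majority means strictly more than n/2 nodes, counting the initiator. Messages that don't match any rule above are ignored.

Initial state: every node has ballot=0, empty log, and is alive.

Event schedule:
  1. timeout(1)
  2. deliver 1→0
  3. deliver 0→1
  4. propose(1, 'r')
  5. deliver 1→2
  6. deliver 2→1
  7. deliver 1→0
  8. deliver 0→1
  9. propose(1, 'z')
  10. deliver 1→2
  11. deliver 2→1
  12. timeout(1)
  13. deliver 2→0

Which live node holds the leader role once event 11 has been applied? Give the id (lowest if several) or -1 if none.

1

after 1 — timeout(1): n1:cand/b4/[-]
after 2 — deliver 1→0: n0:foll/b4/[-]
after 3 — deliver 0→1: n1:lead/b4/[-]
after 4 — propose(1,'r'): ·
after 5 — deliver 1→2: n2:foll/b4/[-]
after 6 — deliver 2→1: ·
after 7 — deliver 1→0: n0:foll/b4/[r]
after 8 — deliver 0→1: n1:lead/b4/[r]
after 9 — propose(1,'z'): ·
after 10 — deliver 1→2: n2:foll/b4/[r]
after 11 — deliver 2→1: n1:lead/b4/[r,z]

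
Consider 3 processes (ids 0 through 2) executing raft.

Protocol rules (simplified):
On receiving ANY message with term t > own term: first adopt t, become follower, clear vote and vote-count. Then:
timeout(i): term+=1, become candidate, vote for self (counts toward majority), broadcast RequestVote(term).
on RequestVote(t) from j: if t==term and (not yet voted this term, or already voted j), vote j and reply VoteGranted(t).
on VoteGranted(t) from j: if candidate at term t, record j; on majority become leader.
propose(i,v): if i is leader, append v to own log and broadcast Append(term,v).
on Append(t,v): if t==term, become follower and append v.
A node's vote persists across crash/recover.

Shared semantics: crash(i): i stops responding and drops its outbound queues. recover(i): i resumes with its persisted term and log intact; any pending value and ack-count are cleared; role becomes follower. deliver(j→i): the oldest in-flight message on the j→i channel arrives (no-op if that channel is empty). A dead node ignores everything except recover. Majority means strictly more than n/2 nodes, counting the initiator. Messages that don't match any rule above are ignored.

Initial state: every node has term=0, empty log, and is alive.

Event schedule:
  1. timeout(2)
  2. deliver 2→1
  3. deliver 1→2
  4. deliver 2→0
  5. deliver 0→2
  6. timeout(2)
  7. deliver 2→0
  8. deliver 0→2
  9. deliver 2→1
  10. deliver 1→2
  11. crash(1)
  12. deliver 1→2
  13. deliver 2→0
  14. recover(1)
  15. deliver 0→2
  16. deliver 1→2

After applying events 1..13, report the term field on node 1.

2

[1] timeout(2) → N2(cand t1 [-])
[2] deliver 2→1 → N1(foll t1 [-])
[3] deliver 1→2 → N2(lead t1 [-])
[4] deliver 2→0 → N0(foll t1 [-])
[5] deliver 0→2 → ∅
[6] timeout(2) → N2(cand t2 [-])
[7] deliver 2→0 → N0(foll t2 [-])
[8] deliver 0→2 → N2(lead t2 [-])
[9] deliver 2→1 → N1(foll t2 [-])
[10] deliver 1→2 → ∅
[11] crash(1) → N1(✗foll t2 [-])
[12] deliver 1→2 → ∅
[13] deliver 2→0 → ∅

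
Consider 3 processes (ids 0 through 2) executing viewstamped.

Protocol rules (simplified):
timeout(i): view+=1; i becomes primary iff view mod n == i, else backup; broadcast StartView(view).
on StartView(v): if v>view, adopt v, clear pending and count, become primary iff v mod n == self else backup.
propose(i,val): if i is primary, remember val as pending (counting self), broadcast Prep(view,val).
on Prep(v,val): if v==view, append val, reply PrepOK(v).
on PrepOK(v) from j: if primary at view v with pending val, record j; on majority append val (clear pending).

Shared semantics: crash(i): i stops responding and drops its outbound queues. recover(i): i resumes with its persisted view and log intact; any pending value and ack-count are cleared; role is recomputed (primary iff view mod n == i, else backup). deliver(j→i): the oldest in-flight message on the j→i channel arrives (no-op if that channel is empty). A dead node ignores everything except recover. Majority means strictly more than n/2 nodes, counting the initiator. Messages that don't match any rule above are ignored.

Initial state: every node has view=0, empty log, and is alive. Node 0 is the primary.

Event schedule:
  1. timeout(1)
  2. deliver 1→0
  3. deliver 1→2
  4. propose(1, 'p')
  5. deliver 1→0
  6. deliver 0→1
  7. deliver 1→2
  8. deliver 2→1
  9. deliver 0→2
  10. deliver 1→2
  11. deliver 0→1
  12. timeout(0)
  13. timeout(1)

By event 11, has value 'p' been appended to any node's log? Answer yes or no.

1. timeout(1):  <1:prim v1 ->
2. deliver 1→0:  <0:back v1 ->
3. deliver 1→2:  <2:back v1 ->
4. propose(1,'p'):  nop
5. deliver 1→0:  <0:back v1 p>
6. deliver 0→1:  <1:prim v1 p>
7. deliver 1→2:  <2:back v1 p>
8. deliver 2→1:  nop
9. deliver 0→2:  nop
10. deliver 1→2:  nop
11. deliver 0→1:  nop

yes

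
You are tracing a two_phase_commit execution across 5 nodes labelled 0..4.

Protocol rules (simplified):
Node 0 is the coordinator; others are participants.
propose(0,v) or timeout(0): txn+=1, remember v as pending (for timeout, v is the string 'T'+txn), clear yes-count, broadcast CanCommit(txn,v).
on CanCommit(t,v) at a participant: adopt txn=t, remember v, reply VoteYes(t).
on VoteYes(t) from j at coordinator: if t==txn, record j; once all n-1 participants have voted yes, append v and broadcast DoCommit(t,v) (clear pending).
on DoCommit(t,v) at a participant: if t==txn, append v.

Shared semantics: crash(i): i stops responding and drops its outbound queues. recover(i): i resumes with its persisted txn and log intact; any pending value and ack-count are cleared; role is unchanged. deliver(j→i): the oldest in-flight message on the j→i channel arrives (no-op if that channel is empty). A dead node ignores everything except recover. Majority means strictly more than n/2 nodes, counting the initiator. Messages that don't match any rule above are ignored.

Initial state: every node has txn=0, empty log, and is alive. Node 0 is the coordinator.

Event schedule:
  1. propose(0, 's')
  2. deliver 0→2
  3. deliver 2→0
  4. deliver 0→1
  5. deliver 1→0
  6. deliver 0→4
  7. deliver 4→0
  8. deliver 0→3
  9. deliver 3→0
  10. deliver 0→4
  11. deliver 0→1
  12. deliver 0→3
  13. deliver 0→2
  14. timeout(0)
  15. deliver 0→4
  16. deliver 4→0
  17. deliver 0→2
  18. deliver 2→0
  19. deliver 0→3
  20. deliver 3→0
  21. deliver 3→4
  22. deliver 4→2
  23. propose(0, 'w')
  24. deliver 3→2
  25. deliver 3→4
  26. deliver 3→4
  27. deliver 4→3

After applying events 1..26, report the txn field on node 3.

after 1 — propose(0,'s'): n0:coor/t1/[-]
after 2 — deliver 0→2: n2:part/t1/[-]
after 3 — deliver 2→0: ·
after 4 — deliver 0→1: n1:part/t1/[-]
after 5 — deliver 1→0: ·
after 6 — deliver 0→4: n4:part/t1/[-]
after 7 — deliver 4→0: ·
after 8 — deliver 0→3: n3:part/t1/[-]
after 9 — deliver 3→0: n0:coor/t1/[s]
after 10 — deliver 0→4: n4:part/t1/[s]
after 11 — deliver 0→1: n1:part/t1/[s]
after 12 — deliver 0→3: n3:part/t1/[s]
after 13 — deliver 0→2: n2:part/t1/[s]
after 14 — timeout(0): n0:coor/t2/[s]
after 15 — deliver 0→4: n4:part/t2/[s]
after 16 — deliver 4→0: ·
after 17 — deliver 0→2: n2:part/t2/[s]
after 18 — deliver 2→0: ·
after 19 — deliver 0→3: n3:part/t2/[s]
after 20 — deliver 3→0: ·
after 21 — deliver 3→4: ·
after 22 — deliver 4→2: ·
after 23 — propose(0,'w'): n0:coor/t3/[s]
after 24 — deliver 3→2: ·
after 25 — deliver 3→4: ·
after 26 — deliver 3→4: ·

2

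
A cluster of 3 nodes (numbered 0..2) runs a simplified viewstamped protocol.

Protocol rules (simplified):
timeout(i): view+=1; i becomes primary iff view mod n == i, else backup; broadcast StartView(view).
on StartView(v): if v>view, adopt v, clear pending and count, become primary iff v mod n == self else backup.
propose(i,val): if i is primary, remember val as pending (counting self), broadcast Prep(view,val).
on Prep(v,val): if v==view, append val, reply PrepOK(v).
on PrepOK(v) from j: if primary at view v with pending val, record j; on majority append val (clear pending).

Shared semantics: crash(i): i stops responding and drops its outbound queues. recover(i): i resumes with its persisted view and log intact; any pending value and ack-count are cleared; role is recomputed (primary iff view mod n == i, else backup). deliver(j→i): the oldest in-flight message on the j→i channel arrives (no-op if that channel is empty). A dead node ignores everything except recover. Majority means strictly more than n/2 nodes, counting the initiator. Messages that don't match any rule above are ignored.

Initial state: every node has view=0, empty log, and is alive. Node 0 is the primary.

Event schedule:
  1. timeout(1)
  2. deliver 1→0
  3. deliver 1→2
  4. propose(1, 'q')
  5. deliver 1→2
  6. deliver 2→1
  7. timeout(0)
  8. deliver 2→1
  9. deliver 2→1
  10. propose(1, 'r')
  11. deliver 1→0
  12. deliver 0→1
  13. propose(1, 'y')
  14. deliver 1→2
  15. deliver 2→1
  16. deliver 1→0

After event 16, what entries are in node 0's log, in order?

step 1 timeout(1): 1={prim,v=1,log=-}
step 2 deliver 1→0: 0={back,v=1,log=-}
step 3 deliver 1→2: 2={back,v=1,log=-}
step 4 propose(1,'q'): —
step 5 deliver 1→2: 2={back,v=1,log=q}
step 6 deliver 2→1: 1={prim,v=1,log=q}
step 7 timeout(0): 0={back,v=2,log=-}
step 8 deliver 2→1: —
step 9 deliver 2→1: —
step 10 propose(1,'r'): —
step 11 deliver 1→0: —
step 12 deliver 0→1: 1={back,v=2,log=q}
step 13 propose(1,'y'): —
step 14 deliver 1→2: 2={back,v=1,log=q,r}
step 15 deliver 2→1: —
step 16 deliver 1→0: —

empty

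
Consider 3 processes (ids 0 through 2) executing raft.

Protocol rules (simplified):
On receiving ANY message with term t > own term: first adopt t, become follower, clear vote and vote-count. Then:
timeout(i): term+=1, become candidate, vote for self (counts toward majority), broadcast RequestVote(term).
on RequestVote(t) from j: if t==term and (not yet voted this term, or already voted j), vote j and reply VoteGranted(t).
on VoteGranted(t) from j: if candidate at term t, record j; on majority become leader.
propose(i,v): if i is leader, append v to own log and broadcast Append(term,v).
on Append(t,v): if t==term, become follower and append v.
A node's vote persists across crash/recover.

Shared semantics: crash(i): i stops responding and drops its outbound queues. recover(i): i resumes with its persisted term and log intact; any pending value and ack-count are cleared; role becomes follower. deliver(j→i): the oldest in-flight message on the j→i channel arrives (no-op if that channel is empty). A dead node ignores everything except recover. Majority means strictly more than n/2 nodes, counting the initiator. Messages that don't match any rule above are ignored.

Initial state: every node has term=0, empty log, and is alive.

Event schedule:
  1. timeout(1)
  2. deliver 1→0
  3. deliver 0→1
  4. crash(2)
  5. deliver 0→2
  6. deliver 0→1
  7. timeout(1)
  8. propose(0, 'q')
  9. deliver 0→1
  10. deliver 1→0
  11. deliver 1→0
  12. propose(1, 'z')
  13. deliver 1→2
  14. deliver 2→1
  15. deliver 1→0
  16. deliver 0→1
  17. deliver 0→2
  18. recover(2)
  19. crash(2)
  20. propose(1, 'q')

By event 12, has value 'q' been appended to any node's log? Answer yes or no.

1. timeout(1):  <1:cand t1 ->
2. deliver 1→0:  <0:foll t1 ->
3. deliver 0→1:  <1:lead t1 ->
4. crash(2):  <2:✗foll t0 ->
5. deliver 0→2:  nop
6. deliver 0→1:  nop
7. timeout(1):  <1:cand t2 ->
8. propose(0,'q'):  nop
9. deliver 0→1:  nop
10. deliver 1→0:  <0:foll t2 ->
11. deliver 1→0:  nop
12. propose(1,'z'):  nop

no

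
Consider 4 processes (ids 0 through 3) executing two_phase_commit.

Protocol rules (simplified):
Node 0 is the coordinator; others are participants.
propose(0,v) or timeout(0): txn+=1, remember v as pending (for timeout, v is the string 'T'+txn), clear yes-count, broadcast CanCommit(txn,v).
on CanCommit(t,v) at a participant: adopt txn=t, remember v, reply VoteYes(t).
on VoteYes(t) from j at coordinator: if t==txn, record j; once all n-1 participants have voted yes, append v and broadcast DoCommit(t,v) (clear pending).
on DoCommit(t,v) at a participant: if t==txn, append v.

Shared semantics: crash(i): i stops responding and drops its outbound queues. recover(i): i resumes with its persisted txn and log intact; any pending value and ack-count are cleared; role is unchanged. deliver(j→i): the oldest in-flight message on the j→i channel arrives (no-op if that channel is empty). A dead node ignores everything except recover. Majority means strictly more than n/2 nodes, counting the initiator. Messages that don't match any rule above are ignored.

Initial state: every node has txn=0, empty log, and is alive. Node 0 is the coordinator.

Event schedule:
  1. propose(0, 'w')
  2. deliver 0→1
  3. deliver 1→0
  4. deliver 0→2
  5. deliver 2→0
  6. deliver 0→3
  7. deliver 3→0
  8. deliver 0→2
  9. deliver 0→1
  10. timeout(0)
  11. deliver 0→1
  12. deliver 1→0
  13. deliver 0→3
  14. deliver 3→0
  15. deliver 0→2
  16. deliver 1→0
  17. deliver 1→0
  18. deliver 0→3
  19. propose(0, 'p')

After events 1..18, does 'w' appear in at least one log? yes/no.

e1 propose(0,'w'): 0[coor,t=1,-]
e2 deliver 0→1: 1[part,t=1,-]
e3 deliver 1→0: ·
e4 deliver 0→2: 2[part,t=1,-]
e5 deliver 2→0: ·
e6 deliver 0→3: 3[part,t=1,-]
e7 deliver 3→0: 0[coor,t=1,w]
e8 deliver 0→2: 2[part,t=1,w]
e9 deliver 0→1: 1[part,t=1,w]
e10 timeout(0): 0[coor,t=2,w]
e11 deliver 0→1: 1[part,t=2,w]
e12 deliver 1→0: ·
e13 deliver 0→3: 3[part,t=1,w]
e14 deliver 3→0: ·
e15 deliver 0→2: 2[part,t=2,w]
e16 deliver 1→0: ·
e17 deliver 1→0: ·
e18 deliver 0→3: 3[part,t=2,w]

yes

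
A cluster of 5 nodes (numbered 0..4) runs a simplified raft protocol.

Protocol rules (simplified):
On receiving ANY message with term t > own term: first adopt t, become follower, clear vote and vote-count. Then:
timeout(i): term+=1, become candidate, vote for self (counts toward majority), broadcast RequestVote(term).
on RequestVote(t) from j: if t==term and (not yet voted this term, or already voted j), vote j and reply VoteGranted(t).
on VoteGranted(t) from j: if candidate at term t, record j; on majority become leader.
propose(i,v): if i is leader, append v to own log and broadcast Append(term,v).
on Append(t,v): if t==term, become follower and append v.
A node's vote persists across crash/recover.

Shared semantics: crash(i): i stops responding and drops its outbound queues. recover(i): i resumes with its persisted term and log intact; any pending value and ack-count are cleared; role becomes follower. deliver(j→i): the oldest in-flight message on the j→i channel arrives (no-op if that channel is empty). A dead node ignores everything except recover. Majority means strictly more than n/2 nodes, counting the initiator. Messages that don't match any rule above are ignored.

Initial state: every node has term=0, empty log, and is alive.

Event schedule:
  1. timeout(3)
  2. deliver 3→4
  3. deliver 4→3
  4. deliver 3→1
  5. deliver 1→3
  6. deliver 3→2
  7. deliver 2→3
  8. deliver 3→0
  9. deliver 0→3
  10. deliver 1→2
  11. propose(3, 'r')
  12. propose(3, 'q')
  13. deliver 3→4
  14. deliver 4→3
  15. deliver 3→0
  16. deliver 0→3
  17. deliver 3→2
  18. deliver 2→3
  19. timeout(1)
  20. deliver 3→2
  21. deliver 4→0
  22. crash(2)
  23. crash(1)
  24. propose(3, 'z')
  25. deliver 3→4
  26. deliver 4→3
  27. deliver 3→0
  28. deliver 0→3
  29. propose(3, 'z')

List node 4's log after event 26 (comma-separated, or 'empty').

r,q

e1 timeout(3): 3[cand,t=1,-]
e2 deliver 3→4: 4[foll,t=1,-]
e3 deliver 4→3: ·
e4 deliver 3→1: 1[foll,t=1,-]
e5 deliver 1→3: 3[lead,t=1,-]
e6 deliver 3→2: 2[foll,t=1,-]
e7 deliver 2→3: ·
e8 deliver 3→0: 0[foll,t=1,-]
e9 deliver 0→3: ·
e10 deliver 1→2: ·
e11 propose(3,'r'): 3[lead,t=1,r]
e12 propose(3,'q'): 3[lead,t=1,r,q]
e13 deliver 3→4: 4[foll,t=1,r]
e14 deliver 4→3: ·
e15 deliver 3→0: 0[foll,t=1,r]
e16 deliver 0→3: ·
e17 deliver 3→2: 2[foll,t=1,r]
e18 deliver 2→3: ·
e19 timeout(1): 1[cand,t=2,-]
e20 deliver 3→2: 2[foll,t=1,r,q]
e21 deliver 4→0: ·
e22 crash(2): 2[✗foll,t=1,r,q]
e23 crash(1): 1[✗cand,t=2,-]
e24 propose(3,'z'): 3[lead,t=1,r,q,z]
e25 deliver 3→4: 4[foll,t=1,r,q]
e26 deliver 4→3: ·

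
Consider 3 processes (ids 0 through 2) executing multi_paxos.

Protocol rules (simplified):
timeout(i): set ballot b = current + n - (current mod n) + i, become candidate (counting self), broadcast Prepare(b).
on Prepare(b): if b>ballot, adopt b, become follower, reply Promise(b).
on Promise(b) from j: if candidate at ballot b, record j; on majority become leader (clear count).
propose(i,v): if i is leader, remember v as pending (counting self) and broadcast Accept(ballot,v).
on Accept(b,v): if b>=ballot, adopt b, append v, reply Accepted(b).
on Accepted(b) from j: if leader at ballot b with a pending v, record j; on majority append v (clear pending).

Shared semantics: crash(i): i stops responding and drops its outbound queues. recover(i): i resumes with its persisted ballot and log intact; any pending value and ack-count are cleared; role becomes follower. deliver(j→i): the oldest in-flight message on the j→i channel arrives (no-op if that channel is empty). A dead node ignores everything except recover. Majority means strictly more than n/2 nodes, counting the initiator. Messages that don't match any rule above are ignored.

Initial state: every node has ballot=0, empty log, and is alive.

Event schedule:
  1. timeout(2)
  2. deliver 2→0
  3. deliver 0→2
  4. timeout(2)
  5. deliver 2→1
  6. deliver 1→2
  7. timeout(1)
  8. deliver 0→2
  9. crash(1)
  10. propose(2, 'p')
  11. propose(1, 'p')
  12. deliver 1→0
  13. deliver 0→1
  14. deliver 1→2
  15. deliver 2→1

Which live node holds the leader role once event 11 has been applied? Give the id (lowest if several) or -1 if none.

-1

after 1 — timeout(2): n2:cand/b5/[-]
after 2 — deliver 2→0: n0:foll/b5/[-]
after 3 — deliver 0→2: n2:lead/b5/[-]
after 4 — timeout(2): n2:cand/b8/[-]
after 5 — deliver 2→1: n1:foll/b5/[-]
after 6 — deliver 1→2: ·
after 7 — timeout(1): n1:cand/b7/[-]
after 8 — deliver 0→2: ·
after 9 — crash(1): n1:✗cand/b7/[-]
after 10 — propose(2,'p'): ·
after 11 — propose(1,'p'): ·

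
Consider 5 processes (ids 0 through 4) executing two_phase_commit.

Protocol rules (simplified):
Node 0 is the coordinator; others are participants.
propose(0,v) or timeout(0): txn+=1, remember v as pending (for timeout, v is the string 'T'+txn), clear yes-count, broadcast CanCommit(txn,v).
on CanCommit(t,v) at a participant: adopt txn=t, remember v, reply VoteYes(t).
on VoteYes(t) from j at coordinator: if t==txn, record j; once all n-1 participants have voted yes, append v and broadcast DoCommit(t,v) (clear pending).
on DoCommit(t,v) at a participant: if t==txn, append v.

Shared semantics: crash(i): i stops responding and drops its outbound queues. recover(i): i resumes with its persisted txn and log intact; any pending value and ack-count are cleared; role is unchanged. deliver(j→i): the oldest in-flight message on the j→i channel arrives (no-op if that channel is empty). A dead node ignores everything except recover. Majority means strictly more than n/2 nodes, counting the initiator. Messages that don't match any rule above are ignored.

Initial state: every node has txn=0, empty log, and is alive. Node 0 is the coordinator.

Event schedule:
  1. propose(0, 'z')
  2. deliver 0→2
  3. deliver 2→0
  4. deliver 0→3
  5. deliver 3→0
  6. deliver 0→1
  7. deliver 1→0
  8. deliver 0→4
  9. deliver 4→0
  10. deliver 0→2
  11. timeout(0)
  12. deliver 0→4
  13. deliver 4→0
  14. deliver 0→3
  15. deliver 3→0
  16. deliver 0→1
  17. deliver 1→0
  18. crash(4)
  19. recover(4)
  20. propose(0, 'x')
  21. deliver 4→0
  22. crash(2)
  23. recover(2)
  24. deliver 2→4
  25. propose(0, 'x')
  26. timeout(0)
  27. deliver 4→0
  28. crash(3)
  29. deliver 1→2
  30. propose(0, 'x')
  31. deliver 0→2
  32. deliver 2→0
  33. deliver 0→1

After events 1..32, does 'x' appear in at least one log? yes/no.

1. propose(0,'z'):  <0:coor t1 ->
2. deliver 0→2:  <2:part t1 ->
3. deliver 2→0:  nop
4. deliver 0→3:  <3:part t1 ->
5. deliver 3→0:  nop
6. deliver 0→1:  <1:part t1 ->
7. deliver 1→0:  nop
8. deliver 0→4:  <4:part t1 ->
9. deliver 4→0:  <0:coor t1 z>
10. deliver 0→2:  <2:part t1 z>
11. timeout(0):  <0:coor t2 z>
12. deliver 0→4:  <4:part t1 z>
13. deliver 4→0:  nop
14. deliver 0→3:  <3:part t1 z>
15. deliver 3→0:  nop
16. deliver 0→1:  <1:part t1 z>
17. deliver 1→0:  nop
18. crash(4):  <4:✗part t1 z>
19. recover(4):  <4:part t1 z>
20. propose(0,'x'):  <0:coor t3 z>
21. deliver 4→0:  nop
22. crash(2):  <2:✗part t1 z>
23. recover(2):  <2:part t1 z>
24. deliver 2→4:  nop
25. propose(0,'x'):  <0:coor t4 z>
26. timeout(0):  <0:coor t5 z>
27. deliver 4→0:  nop
28. crash(3):  <3:✗part t1 z>
29. deliver 1→2:  nop
30. propose(0,'x'):  <0:coor t6 z>
31. deliver 0→2:  <2:part t2 z>
32. deliver 2→0:  nop

no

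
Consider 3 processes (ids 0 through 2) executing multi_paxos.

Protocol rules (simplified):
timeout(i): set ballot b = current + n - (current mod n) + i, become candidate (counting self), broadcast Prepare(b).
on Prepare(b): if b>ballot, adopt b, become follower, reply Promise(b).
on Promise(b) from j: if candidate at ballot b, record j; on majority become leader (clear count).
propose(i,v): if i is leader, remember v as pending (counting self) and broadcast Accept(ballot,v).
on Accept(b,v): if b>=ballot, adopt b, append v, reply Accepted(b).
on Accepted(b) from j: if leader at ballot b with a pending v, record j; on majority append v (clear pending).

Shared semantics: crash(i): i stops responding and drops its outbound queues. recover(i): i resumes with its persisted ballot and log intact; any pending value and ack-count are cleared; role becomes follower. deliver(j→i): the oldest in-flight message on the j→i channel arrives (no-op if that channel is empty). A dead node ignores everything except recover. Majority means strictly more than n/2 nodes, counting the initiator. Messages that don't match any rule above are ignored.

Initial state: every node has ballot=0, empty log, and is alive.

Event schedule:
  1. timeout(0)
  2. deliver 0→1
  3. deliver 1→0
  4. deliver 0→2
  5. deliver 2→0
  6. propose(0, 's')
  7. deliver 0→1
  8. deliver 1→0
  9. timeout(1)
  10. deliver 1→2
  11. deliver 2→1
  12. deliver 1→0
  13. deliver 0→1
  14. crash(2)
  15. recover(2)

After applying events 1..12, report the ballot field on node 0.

step 1 timeout(0): 0={cand,b=3,log=-}
step 2 deliver 0→1: 1={foll,b=3,log=-}
step 3 deliver 1→0: 0={lead,b=3,log=-}
step 4 deliver 0→2: 2={foll,b=3,log=-}
step 5 deliver 2→0: —
step 6 propose(0,'s'): —
step 7 deliver 0→1: 1={foll,b=3,log=s}
step 8 deliver 1→0: 0={lead,b=3,log=s}
step 9 timeout(1): 1={cand,b=7,log=s}
step 10 deliver 1→2: 2={foll,b=7,log=-}
step 11 deliver 2→1: 1={lead,b=7,log=s}
step 12 deliver 1→0: 0={foll,b=7,log=s}

7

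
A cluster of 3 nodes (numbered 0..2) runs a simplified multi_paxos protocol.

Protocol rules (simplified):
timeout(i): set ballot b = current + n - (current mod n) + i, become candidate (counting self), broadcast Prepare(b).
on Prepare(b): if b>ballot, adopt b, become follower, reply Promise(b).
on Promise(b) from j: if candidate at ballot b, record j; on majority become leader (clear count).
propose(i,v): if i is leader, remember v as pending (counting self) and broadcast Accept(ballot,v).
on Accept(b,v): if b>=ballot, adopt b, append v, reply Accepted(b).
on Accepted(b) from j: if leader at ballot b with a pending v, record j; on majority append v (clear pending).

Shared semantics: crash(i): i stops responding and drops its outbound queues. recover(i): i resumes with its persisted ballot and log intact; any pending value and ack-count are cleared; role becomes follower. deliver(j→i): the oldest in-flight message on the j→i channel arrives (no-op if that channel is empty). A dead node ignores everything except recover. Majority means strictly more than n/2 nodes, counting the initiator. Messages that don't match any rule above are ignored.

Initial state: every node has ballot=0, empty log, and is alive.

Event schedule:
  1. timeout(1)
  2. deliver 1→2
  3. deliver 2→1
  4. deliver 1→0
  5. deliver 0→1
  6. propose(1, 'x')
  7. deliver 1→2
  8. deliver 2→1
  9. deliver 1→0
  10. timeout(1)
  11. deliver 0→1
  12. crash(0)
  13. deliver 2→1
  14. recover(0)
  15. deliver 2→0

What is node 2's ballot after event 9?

4

after 1 — timeout(1): n1:cand/b4/[-]
after 2 — deliver 1→2: n2:foll/b4/[-]
after 3 — deliver 2→1: n1:lead/b4/[-]
after 4 — deliver 1→0: n0:foll/b4/[-]
after 5 — deliver 0→1: ·
after 6 — propose(1,'x'): ·
after 7 — deliver 1→2: n2:foll/b4/[x]
after 8 — deliver 2→1: n1:lead/b4/[x]
after 9 — deliver 1→0: n0:foll/b4/[x]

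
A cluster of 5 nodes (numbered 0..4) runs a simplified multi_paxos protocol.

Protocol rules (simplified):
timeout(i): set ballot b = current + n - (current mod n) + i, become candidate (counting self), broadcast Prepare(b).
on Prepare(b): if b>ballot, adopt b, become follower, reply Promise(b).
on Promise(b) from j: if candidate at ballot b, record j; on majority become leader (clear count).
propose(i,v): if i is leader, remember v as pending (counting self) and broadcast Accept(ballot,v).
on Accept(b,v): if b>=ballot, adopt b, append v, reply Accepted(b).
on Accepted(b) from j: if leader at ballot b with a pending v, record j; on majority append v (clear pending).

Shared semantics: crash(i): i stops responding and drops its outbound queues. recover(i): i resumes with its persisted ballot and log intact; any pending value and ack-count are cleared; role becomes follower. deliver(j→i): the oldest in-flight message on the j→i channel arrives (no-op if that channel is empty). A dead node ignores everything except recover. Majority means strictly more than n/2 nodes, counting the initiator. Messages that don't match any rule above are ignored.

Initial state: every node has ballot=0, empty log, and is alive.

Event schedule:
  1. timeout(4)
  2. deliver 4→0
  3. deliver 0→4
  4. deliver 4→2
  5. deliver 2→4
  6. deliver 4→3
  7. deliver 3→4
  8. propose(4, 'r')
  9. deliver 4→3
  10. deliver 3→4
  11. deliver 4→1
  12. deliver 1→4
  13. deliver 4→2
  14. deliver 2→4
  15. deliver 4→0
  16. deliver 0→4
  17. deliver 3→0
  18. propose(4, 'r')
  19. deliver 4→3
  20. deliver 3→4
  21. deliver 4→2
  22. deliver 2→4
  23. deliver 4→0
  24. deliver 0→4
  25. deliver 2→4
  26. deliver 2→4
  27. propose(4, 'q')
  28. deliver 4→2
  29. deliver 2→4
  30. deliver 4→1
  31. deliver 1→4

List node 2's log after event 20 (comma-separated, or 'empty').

e1 timeout(4): 4[cand,b=9,-]
e2 deliver 4→0: 0[foll,b=9,-]
e3 deliver 0→4: ·
e4 deliver 4→2: 2[foll,b=9,-]
e5 deliver 2→4: 4[lead,b=9,-]
e6 deliver 4→3: 3[foll,b=9,-]
e7 deliver 3→4: ·
e8 propose(4,'r'): ·
e9 deliver 4→3: 3[foll,b=9,r]
e10 deliver 3→4: ·
e11 deliver 4→1: 1[foll,b=9,-]
e12 deliver 1→4: ·
e13 deliver 4→2: 2[foll,b=9,r]
e14 deliver 2→4: 4[lead,b=9,r]
e15 deliver 4→0: 0[foll,b=9,r]
e16 deliver 0→4: ·
e17 deliver 3→0: ·
e18 propose(4,'r'): ·
e19 deliver 4→3: 3[foll,b=9,r,r]
e20 deliver 3→4: ·

r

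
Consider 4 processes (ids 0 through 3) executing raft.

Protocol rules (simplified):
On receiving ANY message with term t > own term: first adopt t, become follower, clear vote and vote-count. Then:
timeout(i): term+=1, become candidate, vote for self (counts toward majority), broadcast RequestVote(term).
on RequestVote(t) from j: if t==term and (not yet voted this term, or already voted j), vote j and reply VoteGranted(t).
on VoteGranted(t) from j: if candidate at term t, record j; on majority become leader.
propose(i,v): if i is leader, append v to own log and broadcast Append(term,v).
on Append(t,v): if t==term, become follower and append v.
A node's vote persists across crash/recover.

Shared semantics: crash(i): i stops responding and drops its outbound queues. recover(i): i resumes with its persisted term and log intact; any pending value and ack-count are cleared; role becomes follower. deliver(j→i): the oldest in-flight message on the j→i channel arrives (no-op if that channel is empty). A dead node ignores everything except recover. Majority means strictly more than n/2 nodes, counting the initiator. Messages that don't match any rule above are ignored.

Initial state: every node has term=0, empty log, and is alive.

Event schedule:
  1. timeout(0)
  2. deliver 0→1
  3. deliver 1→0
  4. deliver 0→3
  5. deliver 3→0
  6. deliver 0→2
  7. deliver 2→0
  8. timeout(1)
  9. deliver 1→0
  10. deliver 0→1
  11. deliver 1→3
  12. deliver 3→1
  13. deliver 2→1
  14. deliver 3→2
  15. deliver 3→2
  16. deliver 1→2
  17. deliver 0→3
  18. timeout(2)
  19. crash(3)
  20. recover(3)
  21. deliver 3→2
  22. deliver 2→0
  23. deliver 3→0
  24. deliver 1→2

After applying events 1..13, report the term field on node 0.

1. timeout(0):  <0:cand t1 ->
2. deliver 0→1:  <1:foll t1 ->
3. deliver 1→0:  nop
4. deliver 0→3:  <3:foll t1 ->
5. deliver 3→0:  <0:lead t1 ->
6. deliver 0→2:  <2:foll t1 ->
7. deliver 2→0:  nop
8. timeout(1):  <1:cand t2 ->
9. deliver 1→0:  <0:foll t2 ->
10. deliver 0→1:  nop
11. deliver 1→3:  <3:foll t2 ->
12. deliver 3→1:  <1:lead t2 ->
13. deliver 2→1:  nop

2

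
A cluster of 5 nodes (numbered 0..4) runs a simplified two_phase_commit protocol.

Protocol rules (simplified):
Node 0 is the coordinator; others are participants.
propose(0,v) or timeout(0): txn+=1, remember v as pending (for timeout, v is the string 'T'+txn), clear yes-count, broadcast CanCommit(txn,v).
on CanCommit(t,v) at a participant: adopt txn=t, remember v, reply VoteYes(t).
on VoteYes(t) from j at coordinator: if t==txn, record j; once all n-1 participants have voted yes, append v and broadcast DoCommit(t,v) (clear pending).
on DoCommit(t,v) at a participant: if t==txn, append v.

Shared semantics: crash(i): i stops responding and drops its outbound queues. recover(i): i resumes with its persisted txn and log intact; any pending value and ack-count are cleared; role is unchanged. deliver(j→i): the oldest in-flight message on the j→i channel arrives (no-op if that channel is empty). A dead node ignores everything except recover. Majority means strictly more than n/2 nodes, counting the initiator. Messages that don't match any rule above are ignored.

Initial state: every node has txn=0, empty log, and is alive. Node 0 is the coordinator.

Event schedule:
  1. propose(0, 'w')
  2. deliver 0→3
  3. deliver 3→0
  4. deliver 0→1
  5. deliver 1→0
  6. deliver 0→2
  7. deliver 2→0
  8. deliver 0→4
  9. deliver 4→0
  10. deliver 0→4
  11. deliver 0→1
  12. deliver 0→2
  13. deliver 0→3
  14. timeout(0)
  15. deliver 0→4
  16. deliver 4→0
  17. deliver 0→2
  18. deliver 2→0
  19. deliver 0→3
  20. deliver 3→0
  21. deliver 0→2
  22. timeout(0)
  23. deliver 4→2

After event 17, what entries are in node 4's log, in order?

w

step 1 propose(0,'w'): 0={coor,t=1,log=-}
step 2 deliver 0→3: 3={part,t=1,log=-}
step 3 deliver 3→0: —
step 4 deliver 0→1: 1={part,t=1,log=-}
step 5 deliver 1→0: —
step 6 deliver 0→2: 2={part,t=1,log=-}
step 7 deliver 2→0: —
step 8 deliver 0→4: 4={part,t=1,log=-}
step 9 deliver 4→0: 0={coor,t=1,log=w}
step 10 deliver 0→4: 4={part,t=1,log=w}
step 11 deliver 0→1: 1={part,t=1,log=w}
step 12 deliver 0→2: 2={part,t=1,log=w}
step 13 deliver 0→3: 3={part,t=1,log=w}
step 14 timeout(0): 0={coor,t=2,log=w}
step 15 deliver 0→4: 4={part,t=2,log=w}
step 16 deliver 4→0: —
step 17 deliver 0→2: 2={part,t=2,log=w}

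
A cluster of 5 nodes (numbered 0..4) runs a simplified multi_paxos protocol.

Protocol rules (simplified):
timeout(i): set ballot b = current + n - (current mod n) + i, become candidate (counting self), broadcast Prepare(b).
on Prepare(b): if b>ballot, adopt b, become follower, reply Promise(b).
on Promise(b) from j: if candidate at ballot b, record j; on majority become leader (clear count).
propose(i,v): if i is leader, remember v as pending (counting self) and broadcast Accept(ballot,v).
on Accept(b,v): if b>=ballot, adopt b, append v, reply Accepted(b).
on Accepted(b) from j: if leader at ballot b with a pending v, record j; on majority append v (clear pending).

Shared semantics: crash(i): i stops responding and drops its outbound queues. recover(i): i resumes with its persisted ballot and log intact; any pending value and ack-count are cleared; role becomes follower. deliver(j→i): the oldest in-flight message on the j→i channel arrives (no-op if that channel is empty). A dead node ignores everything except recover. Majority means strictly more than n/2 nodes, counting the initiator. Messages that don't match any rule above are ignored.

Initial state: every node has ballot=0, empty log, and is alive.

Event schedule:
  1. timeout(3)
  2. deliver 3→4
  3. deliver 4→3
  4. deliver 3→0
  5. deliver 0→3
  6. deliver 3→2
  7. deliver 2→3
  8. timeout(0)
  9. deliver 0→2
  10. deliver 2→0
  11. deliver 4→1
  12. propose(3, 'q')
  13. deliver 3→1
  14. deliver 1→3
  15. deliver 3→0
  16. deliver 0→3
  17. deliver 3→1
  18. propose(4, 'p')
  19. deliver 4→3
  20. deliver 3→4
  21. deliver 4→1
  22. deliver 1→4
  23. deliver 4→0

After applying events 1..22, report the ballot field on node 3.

1. timeout(3):  <3:cand b8 ->
2. deliver 3→4:  <4:foll b8 ->
3. deliver 4→3:  nop
4. deliver 3→0:  <0:foll b8 ->
5. deliver 0→3:  <3:lead b8 ->
6. deliver 3→2:  <2:foll b8 ->
7. deliver 2→3:  nop
8. timeout(0):  <0:cand b10 ->
9. deliver 0→2:  <2:foll b10 ->
10. deliver 2→0:  nop
11. deliver 4→1:  nop
12. propose(3,'q'):  nop
13. deliver 3→1:  <1:foll b8 ->
14. deliver 1→3:  nop
15. deliver 3→0:  nop
16. deliver 0→3:  <3:foll b10 ->
17. deliver 3→1:  <1:foll b8 q>
18. propose(4,'p'):  nop
19. deliver 4→3:  nop
20. deliver 3→4:  <4:foll b8 q>
21. deliver 4→1:  nop
22. deliver 1→4:  nop

10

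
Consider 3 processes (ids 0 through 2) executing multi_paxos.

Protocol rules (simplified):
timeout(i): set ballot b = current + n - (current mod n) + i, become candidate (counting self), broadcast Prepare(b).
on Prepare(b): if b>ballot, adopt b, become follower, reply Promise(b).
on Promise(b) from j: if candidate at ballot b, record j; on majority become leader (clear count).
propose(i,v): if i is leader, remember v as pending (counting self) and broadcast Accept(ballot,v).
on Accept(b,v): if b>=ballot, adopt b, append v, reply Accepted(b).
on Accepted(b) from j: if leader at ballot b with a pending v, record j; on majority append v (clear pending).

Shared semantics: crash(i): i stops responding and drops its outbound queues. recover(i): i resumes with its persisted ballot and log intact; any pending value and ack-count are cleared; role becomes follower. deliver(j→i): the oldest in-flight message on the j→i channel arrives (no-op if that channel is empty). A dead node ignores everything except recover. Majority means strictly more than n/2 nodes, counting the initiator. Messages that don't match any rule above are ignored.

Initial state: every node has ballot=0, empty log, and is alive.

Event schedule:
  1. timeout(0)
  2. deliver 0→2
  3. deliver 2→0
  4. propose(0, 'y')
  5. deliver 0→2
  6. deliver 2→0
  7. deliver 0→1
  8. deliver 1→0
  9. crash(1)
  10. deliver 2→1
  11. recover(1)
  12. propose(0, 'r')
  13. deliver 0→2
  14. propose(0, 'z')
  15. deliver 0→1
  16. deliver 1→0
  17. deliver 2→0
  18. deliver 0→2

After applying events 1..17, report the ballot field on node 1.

after 1 — timeout(0): n0:cand/b3/[-]
after 2 — deliver 0→2: n2:foll/b3/[-]
after 3 — deliver 2→0: n0:lead/b3/[-]
after 4 — propose(0,'y'): ·
after 5 — deliver 0→2: n2:foll/b3/[y]
after 6 — deliver 2→0: n0:lead/b3/[y]
after 7 — deliver 0→1: n1:foll/b3/[-]
after 8 — deliver 1→0: ·
after 9 — crash(1): n1:✗foll/b3/[-]
after 10 — deliver 2→1: ·
after 11 — recover(1): n1:foll/b3/[-]
after 12 — propose(0,'r'): ·
after 13 — deliver 0→2: n2:foll/b3/[y,r]
after 14 — propose(0,'z'): ·
after 15 — deliver 0→1: n1:foll/b3/[y]
after 16 — deliver 1→0: n0:lead/b3/[y,z]
after 17 — deliver 2→0: ·

3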